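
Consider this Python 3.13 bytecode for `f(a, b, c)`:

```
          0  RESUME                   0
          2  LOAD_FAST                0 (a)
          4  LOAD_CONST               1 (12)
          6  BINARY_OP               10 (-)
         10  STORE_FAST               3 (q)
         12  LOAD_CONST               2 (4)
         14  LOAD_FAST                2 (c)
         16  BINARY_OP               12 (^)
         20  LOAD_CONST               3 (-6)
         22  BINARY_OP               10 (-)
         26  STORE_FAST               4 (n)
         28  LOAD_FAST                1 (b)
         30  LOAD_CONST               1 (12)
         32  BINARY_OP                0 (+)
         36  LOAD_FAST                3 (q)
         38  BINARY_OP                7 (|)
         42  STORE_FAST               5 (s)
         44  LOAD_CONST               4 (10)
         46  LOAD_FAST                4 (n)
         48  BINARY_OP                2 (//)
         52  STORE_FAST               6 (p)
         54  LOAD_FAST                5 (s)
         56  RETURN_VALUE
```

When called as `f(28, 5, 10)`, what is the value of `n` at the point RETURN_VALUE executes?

20

LOAD_FAST a → push 28. Stack: [28]
LOAD_CONST → push 12. Stack: [28, 12]
BINARY_OP - → 28 - 12 = 16. Stack: [16]
STORE_FAST q → q=16. Stack: []
LOAD_CONST → push 4. Stack: [4]
LOAD_FAST c → push 10. Stack: [4, 10]
BINARY_OP ^ → 4 ^ 10 = 14. Stack: [14]
LOAD_CONST → push -6. Stack: [14, -6]
BINARY_OP - → 14 - -6 = 20. Stack: [20]
STORE_FAST n → n=20. Stack: []
LOAD_FAST b → push 5. Stack: [5]
LOAD_CONST → push 12. Stack: [5, 12]
BINARY_OP + → 5 + 12 = 17. Stack: [17]
LOAD_FAST q → push 16. Stack: [17, 16]
BINARY_OP | → 17 | 16 = 17. Stack: [17]
STORE_FAST s → s=17. Stack: []
LOAD_CONST → push 10. Stack: [10]
LOAD_FAST n → push 20. Stack: [10, 20]
BINARY_OP // → 10 // 20 = 0. Stack: [0]
STORE_FAST p → p=0. Stack: []
LOAD_FAST s → push 17. Stack: [17]
RETURN_VALUE → return 17.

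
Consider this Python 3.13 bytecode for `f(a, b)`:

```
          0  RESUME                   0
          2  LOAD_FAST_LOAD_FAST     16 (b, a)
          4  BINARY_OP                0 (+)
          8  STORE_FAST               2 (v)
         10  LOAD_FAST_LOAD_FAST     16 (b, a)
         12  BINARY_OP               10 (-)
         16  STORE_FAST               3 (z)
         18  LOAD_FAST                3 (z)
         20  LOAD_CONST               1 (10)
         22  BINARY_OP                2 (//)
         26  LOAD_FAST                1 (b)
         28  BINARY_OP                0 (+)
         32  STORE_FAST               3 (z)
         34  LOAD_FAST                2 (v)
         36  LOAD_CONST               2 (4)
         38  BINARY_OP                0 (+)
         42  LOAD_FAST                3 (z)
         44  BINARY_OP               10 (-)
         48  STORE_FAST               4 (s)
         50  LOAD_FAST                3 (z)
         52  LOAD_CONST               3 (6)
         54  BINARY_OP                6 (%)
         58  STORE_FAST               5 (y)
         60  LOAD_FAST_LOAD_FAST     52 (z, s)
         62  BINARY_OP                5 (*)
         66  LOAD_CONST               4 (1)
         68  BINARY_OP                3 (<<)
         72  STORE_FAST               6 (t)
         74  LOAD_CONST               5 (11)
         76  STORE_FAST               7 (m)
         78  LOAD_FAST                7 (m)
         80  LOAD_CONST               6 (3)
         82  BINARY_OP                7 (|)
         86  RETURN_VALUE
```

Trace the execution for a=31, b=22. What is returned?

11

LOAD_FAST_LOAD_FAST b,a → push 22,31. Stack: [22, 31]
BINARY_OP + → 22 + 31 = 53. Stack: [53]
STORE_FAST v → v=53. Stack: []
LOAD_FAST_LOAD_FAST b,a → push 22,31. Stack: [22, 31]
BINARY_OP - → 22 - 31 = -9. Stack: [-9]
STORE_FAST z → z=-9. Stack: []
LOAD_FAST z → push -9. Stack: [-9]
LOAD_CONST → push 10. Stack: [-9, 10]
BINARY_OP // → -9 // 10 = -1. Stack: [-1]
LOAD_FAST b → push 22. Stack: [-1, 22]
BINARY_OP + → -1 + 22 = 21. Stack: [21]
STORE_FAST z → z=21. Stack: []
LOAD_FAST v → push 53. Stack: [53]
LOAD_CONST → push 4. Stack: [53, 4]
BINARY_OP + → 53 + 4 = 57. Stack: [57]
LOAD_FAST z → push 21. Stack: [57, 21]
BINARY_OP - → 57 - 21 = 36. Stack: [36]
STORE_FAST s → s=36. Stack: []
LOAD_FAST z → push 21. Stack: [21]
LOAD_CONST → push 6. Stack: [21, 6]
BINARY_OP % → 21 % 6 = 3. Stack: [3]
STORE_FAST y → y=3. Stack: []
LOAD_FAST_LOAD_FAST z,s → push 21,36. Stack: [21, 36]
BINARY_OP * → 21 * 36 = 756. Stack: [756]
LOAD_CONST → push 1. Stack: [756, 1]
BINARY_OP << → 756 << 1 = 1512. Stack: [1512]
STORE_FAST t → t=1512. Stack: []
LOAD_CONST → push 11. Stack: [11]
STORE_FAST m → m=11. Stack: []
LOAD_FAST m → push 11. Stack: [11]
LOAD_CONST → push 3. Stack: [11, 3]
BINARY_OP | → 11 | 3 = 11. Stack: [11]
RETURN_VALUE → return 11.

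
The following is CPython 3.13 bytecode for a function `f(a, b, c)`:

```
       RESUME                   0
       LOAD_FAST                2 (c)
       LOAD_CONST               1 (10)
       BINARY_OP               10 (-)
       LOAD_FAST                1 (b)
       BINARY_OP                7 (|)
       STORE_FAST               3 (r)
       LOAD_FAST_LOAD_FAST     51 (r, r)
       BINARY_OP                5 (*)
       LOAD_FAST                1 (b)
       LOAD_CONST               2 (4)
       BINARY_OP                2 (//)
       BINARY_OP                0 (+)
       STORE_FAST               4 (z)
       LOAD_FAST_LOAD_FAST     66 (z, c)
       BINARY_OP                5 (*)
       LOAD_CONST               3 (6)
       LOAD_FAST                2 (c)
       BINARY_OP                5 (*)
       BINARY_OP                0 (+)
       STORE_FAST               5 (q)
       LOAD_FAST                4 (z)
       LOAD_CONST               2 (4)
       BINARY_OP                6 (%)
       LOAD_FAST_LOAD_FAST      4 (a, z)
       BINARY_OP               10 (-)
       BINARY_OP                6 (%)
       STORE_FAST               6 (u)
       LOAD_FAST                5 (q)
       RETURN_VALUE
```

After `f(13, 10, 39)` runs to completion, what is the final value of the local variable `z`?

LOAD_FAST c → push 39. Stack: [39]
LOAD_CONST → push 10. Stack: [39, 10]
BINARY_OP - → 39 - 10 = 29. Stack: [29]
LOAD_FAST b → push 10. Stack: [29, 10]
BINARY_OP | → 29 | 10 = 31. Stack: [31]
STORE_FAST r → r=31. Stack: []
LOAD_FAST_LOAD_FAST r,r → push 31,31. Stack: [31, 31]
BINARY_OP * → 31 * 31 = 961. Stack: [961]
LOAD_FAST b → push 10. Stack: [961, 10]
LOAD_CONST → push 4. Stack: [961, 10, 4]
BINARY_OP // → 10 // 4 = 2. Stack: [961, 2]
BINARY_OP + → 961 + 2 = 963. Stack: [963]
STORE_FAST z → z=963. Stack: []
LOAD_FAST_LOAD_FAST z,c → push 963,39. Stack: [963, 39]
BINARY_OP * → 963 * 39 = 37557. Stack: [37557]
LOAD_CONST → push 6. Stack: [37557, 6]
LOAD_FAST c → push 39. Stack: [37557, 6, 39]
BINARY_OP * → 6 * 39 = 234. Stack: [37557, 234]
BINARY_OP + → 37557 + 234 = 37791. Stack: [37791]
STORE_FAST q → q=37791. Stack: []
LOAD_FAST z → push 963. Stack: [963]
LOAD_CONST → push 4. Stack: [963, 4]
BINARY_OP % → 963 % 4 = 3. Stack: [3]
LOAD_FAST_LOAD_FAST a,z → push 13,963. Stack: [3, 13, 963]
BINARY_OP - → 13 - 963 = -950. Stack: [3, -950]
BINARY_OP % → 3 % -950 = -947. Stack: [-947]
STORE_FAST u → u=-947. Stack: []
LOAD_FAST q → push 37791. Stack: [37791]
RETURN_VALUE → return 37791.

963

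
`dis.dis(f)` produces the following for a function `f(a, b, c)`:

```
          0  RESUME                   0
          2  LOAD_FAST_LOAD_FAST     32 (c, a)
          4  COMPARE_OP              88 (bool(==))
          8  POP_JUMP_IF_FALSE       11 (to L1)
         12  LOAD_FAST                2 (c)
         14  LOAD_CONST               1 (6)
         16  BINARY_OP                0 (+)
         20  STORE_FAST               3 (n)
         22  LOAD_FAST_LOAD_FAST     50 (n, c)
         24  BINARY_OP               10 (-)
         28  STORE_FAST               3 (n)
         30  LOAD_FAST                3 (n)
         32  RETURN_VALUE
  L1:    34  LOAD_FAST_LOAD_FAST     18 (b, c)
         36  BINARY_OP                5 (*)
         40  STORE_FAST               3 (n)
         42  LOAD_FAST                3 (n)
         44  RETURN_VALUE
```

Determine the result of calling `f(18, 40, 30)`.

LOAD_FAST_LOAD_FAST c,a → push 30,18. Stack: [30, 18]
COMPARE_OP bool(==) → 30 vs 18 = False. Stack: [False]
POP_JUMP_IF_FALSE → pop False; jump. Stack: []
LOAD_FAST_LOAD_FAST b,c → push 40,30. Stack: [40, 30]
BINARY_OP * → 40 * 30 = 1200. Stack: [1200]
STORE_FAST n → n=1200. Stack: []
LOAD_FAST n → push 1200. Stack: [1200]
RETURN_VALUE → return 1200.

1200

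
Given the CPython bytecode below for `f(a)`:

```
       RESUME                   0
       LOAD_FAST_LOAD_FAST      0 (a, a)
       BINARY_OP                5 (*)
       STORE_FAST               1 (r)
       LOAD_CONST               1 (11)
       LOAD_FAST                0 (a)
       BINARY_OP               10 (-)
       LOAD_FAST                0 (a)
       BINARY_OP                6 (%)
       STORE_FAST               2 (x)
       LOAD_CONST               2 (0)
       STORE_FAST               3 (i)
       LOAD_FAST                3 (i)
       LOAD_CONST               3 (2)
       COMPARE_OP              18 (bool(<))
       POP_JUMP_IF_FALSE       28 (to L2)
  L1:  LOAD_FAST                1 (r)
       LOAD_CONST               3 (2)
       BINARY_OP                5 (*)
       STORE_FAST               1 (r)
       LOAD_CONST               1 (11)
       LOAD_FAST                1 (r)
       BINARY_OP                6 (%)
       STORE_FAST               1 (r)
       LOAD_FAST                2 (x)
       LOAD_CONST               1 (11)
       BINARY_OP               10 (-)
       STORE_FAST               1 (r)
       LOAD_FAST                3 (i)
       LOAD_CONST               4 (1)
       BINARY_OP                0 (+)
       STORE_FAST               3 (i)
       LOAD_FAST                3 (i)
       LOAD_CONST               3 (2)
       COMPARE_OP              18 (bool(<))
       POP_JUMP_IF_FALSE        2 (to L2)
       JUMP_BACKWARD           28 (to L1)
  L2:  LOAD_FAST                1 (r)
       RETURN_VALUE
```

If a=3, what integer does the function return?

-9

LOAD_FAST_LOAD_FAST a,a → push 3,3. Stack: [3, 3]
BINARY_OP * → 3 * 3 = 9. Stack: [9]
STORE_FAST r → r=9. Stack: []
LOAD_CONST → push 11. Stack: [11]
LOAD_FAST a → push 3. Stack: [11, 3]
BINARY_OP - → 11 - 3 = 8. Stack: [8]
LOAD_FAST a → push 3. Stack: [8, 3]
BINARY_OP % → 8 % 3 = 2. Stack: [2]
STORE_FAST x → x=2. Stack: []
LOAD_CONST → push 0. Stack: [0]
STORE_FAST i → i=0. Stack: []
LOAD_FAST i → push 0. Stack: [0]
LOAD_CONST → push 2. Stack: [0, 2]
COMPARE_OP bool(<) → 0 vs 2 = True. Stack: [True]
POP_JUMP_IF_FALSE → pop True; no jump. Stack: []
LOAD_FAST r → push 9. Stack: [9]
LOAD_CONST → push 2. Stack: [9, 2]
BINARY_OP * → 9 * 2 = 18. Stack: [18]
STORE_FAST r → r=18. Stack: []
LOAD_CONST → push 11. Stack: [11]
LOAD_FAST r → push 18. Stack: [11, 18]
BINARY_OP % → 11 % 18 = 11. Stack: [11]
STORE_FAST r → r=11. Stack: []
LOAD_FAST x → push 2. Stack: [2]
LOAD_CONST → push 11. Stack: [2, 11]
BINARY_OP - → 2 - 11 = -9. Stack: [-9]
STORE_FAST r → r=-9. Stack: []
LOAD_FAST i → push 0. Stack: [0]
LOAD_CONST → push 1. Stack: [0, 1]
BINARY_OP + → 0 + 1 = 1. Stack: [1]
STORE_FAST i → i=1. Stack: []
LOAD_FAST i → push 1. Stack: [1]
LOAD_CONST → push 2. Stack: [1, 2]
COMPARE_OP bool(<) → 1 vs 2 = True. Stack: [True]
POP_JUMP_IF_FALSE → pop True; no jump. Stack: []
LOAD_FAST r → push -9. Stack: [-9]
LOAD_CONST → push 2. Stack: [-9, 2]
BINARY_OP * → -9 * 2 = -18. Stack: [-18]
STORE_FAST r → r=-18. Stack: []
LOAD_CONST → push 11. Stack: [11]
LOAD_FAST r → push -18. Stack: [11, -18]
BINARY_OP % → 11 % -18 = -7. Stack: [-7]
STORE_FAST r → r=-7. Stack: []
LOAD_FAST x → push 2. Stack: [2]
LOAD_CONST → push 11. Stack: [2, 11]
BINARY_OP - → 2 - 11 = -9. Stack: [-9]
STORE_FAST r → r=-9. Stack: []
LOAD_FAST i → push 1. Stack: [1]
LOAD_CONST → push 1. Stack: [1, 1]
BINARY_OP + → 1 + 1 = 2. Stack: [2]
STORE_FAST i → i=2. Stack: []
LOAD_FAST i → push 2. Stack: [2]
LOAD_CONST → push 2. Stack: [2, 2]
COMPARE_OP bool(<) → 2 vs 2 = False. Stack: [False]
POP_JUMP_IF_FALSE → pop False; jump. Stack: []
LOAD_FAST r → push -9. Stack: [-9]
RETURN_VALUE → return -9.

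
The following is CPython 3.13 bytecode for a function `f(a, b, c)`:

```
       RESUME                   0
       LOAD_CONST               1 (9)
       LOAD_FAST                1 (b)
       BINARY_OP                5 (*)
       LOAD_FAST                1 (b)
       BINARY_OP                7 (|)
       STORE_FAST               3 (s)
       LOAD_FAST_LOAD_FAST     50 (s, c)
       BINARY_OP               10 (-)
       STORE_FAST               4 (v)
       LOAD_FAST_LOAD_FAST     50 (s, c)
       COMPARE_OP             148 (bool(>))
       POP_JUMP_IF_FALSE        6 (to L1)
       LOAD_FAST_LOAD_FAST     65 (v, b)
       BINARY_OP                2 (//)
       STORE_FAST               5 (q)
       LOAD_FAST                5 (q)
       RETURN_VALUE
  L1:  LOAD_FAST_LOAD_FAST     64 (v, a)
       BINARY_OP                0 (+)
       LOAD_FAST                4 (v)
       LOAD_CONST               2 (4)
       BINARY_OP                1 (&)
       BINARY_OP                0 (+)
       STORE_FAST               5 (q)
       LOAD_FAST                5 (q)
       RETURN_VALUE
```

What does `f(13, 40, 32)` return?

8

LOAD_CONST → push 9. Stack: [9]
LOAD_FAST b → push 40. Stack: [9, 40]
BINARY_OP * → 9 * 40 = 360. Stack: [360]
LOAD_FAST b → push 40. Stack: [360, 40]
BINARY_OP | → 360 | 40 = 360. Stack: [360]
STORE_FAST s → s=360. Stack: []
LOAD_FAST_LOAD_FAST s,c → push 360,32. Stack: [360, 32]
BINARY_OP - → 360 - 32 = 328. Stack: [328]
STORE_FAST v → v=328. Stack: []
LOAD_FAST_LOAD_FAST s,c → push 360,32. Stack: [360, 32]
COMPARE_OP bool(>) → 360 vs 32 = True. Stack: [True]
POP_JUMP_IF_FALSE → pop True; no jump. Stack: []
LOAD_FAST_LOAD_FAST v,b → push 328,40. Stack: [328, 40]
BINARY_OP // → 328 // 40 = 8. Stack: [8]
STORE_FAST q → q=8. Stack: []
LOAD_FAST q → push 8. Stack: [8]
RETURN_VALUE → return 8.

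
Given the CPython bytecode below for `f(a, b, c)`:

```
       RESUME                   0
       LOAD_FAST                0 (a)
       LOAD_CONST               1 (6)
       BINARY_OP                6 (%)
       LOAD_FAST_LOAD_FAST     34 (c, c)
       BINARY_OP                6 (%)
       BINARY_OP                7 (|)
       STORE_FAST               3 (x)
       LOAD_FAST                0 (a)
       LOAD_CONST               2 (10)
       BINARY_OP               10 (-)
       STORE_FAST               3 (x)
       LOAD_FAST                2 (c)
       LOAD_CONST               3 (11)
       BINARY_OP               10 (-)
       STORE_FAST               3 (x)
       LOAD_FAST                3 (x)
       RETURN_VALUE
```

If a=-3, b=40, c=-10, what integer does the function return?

-21

LOAD_FAST a → push -3. Stack: [-3]
LOAD_CONST → push 6. Stack: [-3, 6]
BINARY_OP % → -3 % 6 = 3. Stack: [3]
LOAD_FAST_LOAD_FAST c,c → push -10,-10. Stack: [3, -10, -10]
BINARY_OP % → -10 % -10 = 0. Stack: [3, 0]
BINARY_OP | → 3 | 0 = 3. Stack: [3]
STORE_FAST x → x=3. Stack: []
LOAD_FAST a → push -3. Stack: [-3]
LOAD_CONST → push 10. Stack: [-3, 10]
BINARY_OP - → -3 - 10 = -13. Stack: [-13]
STORE_FAST x → x=-13. Stack: []
LOAD_FAST c → push -10. Stack: [-10]
LOAD_CONST → push 11. Stack: [-10, 11]
BINARY_OP - → -10 - 11 = -21. Stack: [-21]
STORE_FAST x → x=-21. Stack: []
LOAD_FAST x → push -21. Stack: [-21]
RETURN_VALUE → return -21.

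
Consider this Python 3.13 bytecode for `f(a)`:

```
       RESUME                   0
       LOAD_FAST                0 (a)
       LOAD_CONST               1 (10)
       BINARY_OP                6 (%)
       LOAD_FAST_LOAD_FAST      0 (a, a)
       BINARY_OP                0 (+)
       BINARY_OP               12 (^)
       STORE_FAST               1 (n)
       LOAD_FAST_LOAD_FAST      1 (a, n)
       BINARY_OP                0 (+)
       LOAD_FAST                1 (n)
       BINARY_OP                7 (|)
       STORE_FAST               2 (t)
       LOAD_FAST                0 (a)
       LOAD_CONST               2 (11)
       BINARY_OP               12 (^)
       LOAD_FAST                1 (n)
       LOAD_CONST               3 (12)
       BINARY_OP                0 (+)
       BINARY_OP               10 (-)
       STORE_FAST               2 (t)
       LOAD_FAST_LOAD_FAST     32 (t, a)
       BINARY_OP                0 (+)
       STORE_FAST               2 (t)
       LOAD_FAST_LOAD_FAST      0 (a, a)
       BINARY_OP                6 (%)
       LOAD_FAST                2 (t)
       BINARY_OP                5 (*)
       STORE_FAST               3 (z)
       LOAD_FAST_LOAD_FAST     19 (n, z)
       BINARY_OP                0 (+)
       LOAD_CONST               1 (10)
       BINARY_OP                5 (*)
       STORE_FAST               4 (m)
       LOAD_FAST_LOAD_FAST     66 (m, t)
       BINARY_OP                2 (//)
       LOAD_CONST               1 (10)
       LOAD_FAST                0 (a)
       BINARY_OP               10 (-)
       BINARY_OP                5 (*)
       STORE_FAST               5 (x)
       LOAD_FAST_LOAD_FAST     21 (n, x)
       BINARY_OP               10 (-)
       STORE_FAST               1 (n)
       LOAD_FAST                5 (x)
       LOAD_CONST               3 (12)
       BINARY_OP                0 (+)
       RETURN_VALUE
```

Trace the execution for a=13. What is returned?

54

LOAD_FAST a → push 13. Stack: [13]
LOAD_CONST → push 10. Stack: [13, 10]
BINARY_OP % → 13 % 10 = 3. Stack: [3]
LOAD_FAST_LOAD_FAST a,a → push 13,13. Stack: [3, 13, 13]
BINARY_OP + → 13 + 13 = 26. Stack: [3, 26]
BINARY_OP ^ → 3 ^ 26 = 25. Stack: [25]
STORE_FAST n → n=25. Stack: []
LOAD_FAST_LOAD_FAST a,n → push 13,25. Stack: [13, 25]
BINARY_OP + → 13 + 25 = 38. Stack: [38]
LOAD_FAST n → push 25. Stack: [38, 25]
BINARY_OP | → 38 | 25 = 63. Stack: [63]
STORE_FAST t → t=63. Stack: []
LOAD_FAST a → push 13. Stack: [13]
LOAD_CONST → push 11. Stack: [13, 11]
BINARY_OP ^ → 13 ^ 11 = 6. Stack: [6]
LOAD_FAST n → push 25. Stack: [6, 25]
LOAD_CONST → push 12. Stack: [6, 25, 12]
BINARY_OP + → 25 + 12 = 37. Stack: [6, 37]
BINARY_OP - → 6 - 37 = -31. Stack: [-31]
STORE_FAST t → t=-31. Stack: []
LOAD_FAST_LOAD_FAST t,a → push -31,13. Stack: [-31, 13]
BINARY_OP + → -31 + 13 = -18. Stack: [-18]
STORE_FAST t → t=-18. Stack: []
LOAD_FAST_LOAD_FAST a,a → push 13,13. Stack: [13, 13]
BINARY_OP % → 13 % 13 = 0. Stack: [0]
LOAD_FAST t → push -18. Stack: [0, -18]
BINARY_OP * → 0 * -18 = 0. Stack: [0]
STORE_FAST z → z=0. Stack: []
LOAD_FAST_LOAD_FAST n,z → push 25,0. Stack: [25, 0]
BINARY_OP + → 25 + 0 = 25. Stack: [25]
LOAD_CONST → push 10. Stack: [25, 10]
BINARY_OP * → 25 * 10 = 250. Stack: [250]
STORE_FAST m → m=250. Stack: []
LOAD_FAST_LOAD_FAST m,t → push 250,-18. Stack: [250, -18]
BINARY_OP // → 250 // -18 = -14. Stack: [-14]
LOAD_CONST → push 10. Stack: [-14, 10]
LOAD_FAST a → push 13. Stack: [-14, 10, 13]
BINARY_OP - → 10 - 13 = -3. Stack: [-14, -3]
BINARY_OP * → -14 * -3 = 42. Stack: [42]
STORE_FAST x → x=42. Stack: []
LOAD_FAST_LOAD_FAST n,x → push 25,42. Stack: [25, 42]
BINARY_OP - → 25 - 42 = -17. Stack: [-17]
STORE_FAST n → n=-17. Stack: []
LOAD_FAST x → push 42. Stack: [42]
LOAD_CONST → push 12. Stack: [42, 12]
BINARY_OP + → 42 + 12 = 54. Stack: [54]
RETURN_VALUE → return 54.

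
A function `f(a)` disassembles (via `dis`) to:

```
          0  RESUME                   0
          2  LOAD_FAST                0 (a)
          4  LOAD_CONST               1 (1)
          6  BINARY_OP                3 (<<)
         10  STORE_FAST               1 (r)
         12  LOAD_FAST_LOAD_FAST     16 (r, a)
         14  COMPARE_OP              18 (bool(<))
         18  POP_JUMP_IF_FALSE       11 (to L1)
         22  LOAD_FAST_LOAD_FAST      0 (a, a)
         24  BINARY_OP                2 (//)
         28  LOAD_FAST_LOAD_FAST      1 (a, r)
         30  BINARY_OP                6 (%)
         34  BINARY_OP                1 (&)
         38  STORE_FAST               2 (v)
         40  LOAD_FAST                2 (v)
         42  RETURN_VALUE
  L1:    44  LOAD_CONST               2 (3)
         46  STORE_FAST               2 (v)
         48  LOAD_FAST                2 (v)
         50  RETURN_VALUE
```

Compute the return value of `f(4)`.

3

LOAD_FAST a → push 4. Stack: [4]
LOAD_CONST → push 1. Stack: [4, 1]
BINARY_OP << → 4 << 1 = 8. Stack: [8]
STORE_FAST r → r=8. Stack: []
LOAD_FAST_LOAD_FAST r,a → push 8,4. Stack: [8, 4]
COMPARE_OP bool(<) → 8 vs 4 = False. Stack: [False]
POP_JUMP_IF_FALSE → pop False; jump. Stack: []
LOAD_CONST → push 3. Stack: [3]
STORE_FAST v → v=3. Stack: []
LOAD_FAST v → push 3. Stack: [3]
RETURN_VALUE → return 3.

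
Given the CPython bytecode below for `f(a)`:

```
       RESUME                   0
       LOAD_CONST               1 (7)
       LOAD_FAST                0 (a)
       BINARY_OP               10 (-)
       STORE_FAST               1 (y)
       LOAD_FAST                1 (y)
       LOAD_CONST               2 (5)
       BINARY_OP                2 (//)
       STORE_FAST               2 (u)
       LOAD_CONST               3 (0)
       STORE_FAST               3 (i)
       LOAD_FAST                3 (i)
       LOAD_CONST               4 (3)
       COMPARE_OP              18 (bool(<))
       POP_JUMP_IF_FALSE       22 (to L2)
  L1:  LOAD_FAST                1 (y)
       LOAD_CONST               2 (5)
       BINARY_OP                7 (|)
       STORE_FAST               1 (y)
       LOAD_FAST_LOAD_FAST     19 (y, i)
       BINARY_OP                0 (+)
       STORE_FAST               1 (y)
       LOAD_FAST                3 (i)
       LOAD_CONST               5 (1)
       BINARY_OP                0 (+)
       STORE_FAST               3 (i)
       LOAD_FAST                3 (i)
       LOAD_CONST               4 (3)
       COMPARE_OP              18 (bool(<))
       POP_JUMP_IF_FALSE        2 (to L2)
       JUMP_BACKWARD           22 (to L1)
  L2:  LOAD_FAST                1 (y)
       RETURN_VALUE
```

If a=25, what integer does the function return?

-9

LOAD_CONST → push 7. Stack: [7]
LOAD_FAST a → push 25. Stack: [7, 25]
BINARY_OP - → 7 - 25 = -18. Stack: [-18]
STORE_FAST y → y=-18. Stack: []
LOAD_FAST y → push -18. Stack: [-18]
LOAD_CONST → push 5. Stack: [-18, 5]
BINARY_OP // → -18 // 5 = -4. Stack: [-4]
STORE_FAST u → u=-4. Stack: []
LOAD_CONST → push 0. Stack: [0]
STORE_FAST i → i=0. Stack: []
LOAD_FAST i → push 0. Stack: [0]
LOAD_CONST → push 3. Stack: [0, 3]
COMPARE_OP bool(<) → 0 vs 3 = True. Stack: [True]
POP_JUMP_IF_FALSE → pop True; no jump. Stack: []
LOAD_FAST y → push -18. Stack: [-18]
LOAD_CONST → push 5. Stack: [-18, 5]
BINARY_OP | → -18 | 5 = -17. Stack: [-17]
STORE_FAST y → y=-17. Stack: []
LOAD_FAST_LOAD_FAST y,i → push -17,0. Stack: [-17, 0]
BINARY_OP + → -17 + 0 = -17. Stack: [-17]
STORE_FAST y → y=-17. Stack: []
LOAD_FAST i → push 0. Stack: [0]
LOAD_CONST → push 1. Stack: [0, 1]
BINARY_OP + → 0 + 1 = 1. Stack: [1]
STORE_FAST i → i=1. Stack: []
LOAD_FAST i → push 1. Stack: [1]
LOAD_CONST → push 3. Stack: [1, 3]
COMPARE_OP bool(<) → 1 vs 3 = True. Stack: [True]
POP_JUMP_IF_FALSE → pop True; no jump. Stack: []
LOAD_FAST y → push -17. Stack: [-17]
LOAD_CONST → push 5. Stack: [-17, 5]
BINARY_OP | → -17 | 5 = -17. Stack: [-17]
STORE_FAST y → y=-17. Stack: []
LOAD_FAST_LOAD_FAST y,i → push -17,1. Stack: [-17, 1]
BINARY_OP + → -17 + 1 = -16. Stack: [-16]
STORE_FAST y → y=-16. Stack: []
LOAD_FAST i → push 1. Stack: [1]
LOAD_CONST → push 1. Stack: [1, 1]
BINARY_OP + → 1 + 1 = 2. Stack: [2]
STORE_FAST i → i=2. Stack: []
LOAD_FAST i → push 2. Stack: [2]
LOAD_CONST → push 3. Stack: [2, 3]
COMPARE_OP bool(<) → 2 vs 3 = True. Stack: [True]
POP_JUMP_IF_FALSE → pop True; no jump. Stack: []
LOAD_FAST y → push -16. Stack: [-16]
LOAD_CONST → push 5. Stack: [-16, 5]
BINARY_OP | → -16 | 5 = -11. Stack: [-11]
STORE_FAST y → y=-11. Stack: []
LOAD_FAST_LOAD_FAST y,i → push -11,2. Stack: [-11, 2]
BINARY_OP + → -11 + 2 = -9. Stack: [-9]
STORE_FAST y → y=-9. Stack: []
LOAD_FAST i → push 2. Stack: [2]
LOAD_CONST → push 1. Stack: [2, 1]
BINARY_OP + → 2 + 1 = 3. Stack: [3]
STORE_FAST i → i=3. Stack: []
LOAD_FAST i → push 3. Stack: [3]
LOAD_CONST → push 3. Stack: [3, 3]
COMPARE_OP bool(<) → 3 vs 3 = False. Stack: [False]
POP_JUMP_IF_FALSE → pop False; jump. Stack: []
LOAD_FAST y → push -9. Stack: [-9]
RETURN_VALUE → return -9.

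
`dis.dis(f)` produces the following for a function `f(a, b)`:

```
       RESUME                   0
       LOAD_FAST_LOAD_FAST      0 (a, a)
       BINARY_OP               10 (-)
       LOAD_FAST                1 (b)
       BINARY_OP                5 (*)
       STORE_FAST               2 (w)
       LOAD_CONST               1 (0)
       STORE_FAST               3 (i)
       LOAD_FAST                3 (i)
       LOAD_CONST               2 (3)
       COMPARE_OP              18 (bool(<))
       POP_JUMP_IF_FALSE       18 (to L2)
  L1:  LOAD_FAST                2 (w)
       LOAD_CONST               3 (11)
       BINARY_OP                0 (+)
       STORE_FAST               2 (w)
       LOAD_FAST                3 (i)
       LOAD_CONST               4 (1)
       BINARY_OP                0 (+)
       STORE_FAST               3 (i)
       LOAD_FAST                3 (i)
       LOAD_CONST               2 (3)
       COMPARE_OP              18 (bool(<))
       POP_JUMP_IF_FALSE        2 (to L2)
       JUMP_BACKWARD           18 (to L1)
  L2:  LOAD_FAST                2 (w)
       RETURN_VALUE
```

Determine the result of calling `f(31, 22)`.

LOAD_FAST_LOAD_FAST a,a → push 31,31. Stack: [31, 31]
BINARY_OP - → 31 - 31 = 0. Stack: [0]
LOAD_FAST b → push 22. Stack: [0, 22]
BINARY_OP * → 0 * 22 = 0. Stack: [0]
STORE_FAST w → w=0. Stack: []
LOAD_CONST → push 0. Stack: [0]
STORE_FAST i → i=0. Stack: []
LOAD_FAST i → push 0. Stack: [0]
LOAD_CONST → push 3. Stack: [0, 3]
COMPARE_OP bool(<) → 0 vs 3 = True. Stack: [True]
POP_JUMP_IF_FALSE → pop True; no jump. Stack: []
LOAD_FAST w → push 0. Stack: [0]
LOAD_CONST → push 11. Stack: [0, 11]
BINARY_OP + → 0 + 11 = 11. Stack: [11]
STORE_FAST w → w=11. Stack: []
LOAD_FAST i → push 0. Stack: [0]
LOAD_CONST → push 1. Stack: [0, 1]
BINARY_OP + → 0 + 1 = 1. Stack: [1]
STORE_FAST i → i=1. Stack: []
LOAD_FAST i → push 1. Stack: [1]
LOAD_CONST → push 3. Stack: [1, 3]
COMPARE_OP bool(<) → 1 vs 3 = True. Stack: [True]
POP_JUMP_IF_FALSE → pop True; no jump. Stack: []
LOAD_FAST w → push 11. Stack: [11]
LOAD_CONST → push 11. Stack: [11, 11]
BINARY_OP + → 11 + 11 = 22. Stack: [22]
STORE_FAST w → w=22. Stack: []
LOAD_FAST i → push 1. Stack: [1]
LOAD_CONST → push 1. Stack: [1, 1]
BINARY_OP + → 1 + 1 = 2. Stack: [2]
STORE_FAST i → i=2. Stack: []
LOAD_FAST i → push 2. Stack: [2]
LOAD_CONST → push 3. Stack: [2, 3]
COMPARE_OP bool(<) → 2 vs 3 = True. Stack: [True]
POP_JUMP_IF_FALSE → pop True; no jump. Stack: []
LOAD_FAST w → push 22. Stack: [22]
LOAD_CONST → push 11. Stack: [22, 11]
BINARY_OP + → 22 + 11 = 33. Stack: [33]
STORE_FAST w → w=33. Stack: []
LOAD_FAST i → push 2. Stack: [2]
LOAD_CONST → push 1. Stack: [2, 1]
BINARY_OP + → 2 + 1 = 3. Stack: [3]
STORE_FAST i → i=3. Stack: []
LOAD_FAST i → push 3. Stack: [3]
LOAD_CONST → push 3. Stack: [3, 3]
COMPARE_OP bool(<) → 3 vs 3 = False. Stack: [False]
POP_JUMP_IF_FALSE → pop False; jump. Stack: []
LOAD_FAST w → push 33. Stack: [33]
RETURN_VALUE → return 33.

33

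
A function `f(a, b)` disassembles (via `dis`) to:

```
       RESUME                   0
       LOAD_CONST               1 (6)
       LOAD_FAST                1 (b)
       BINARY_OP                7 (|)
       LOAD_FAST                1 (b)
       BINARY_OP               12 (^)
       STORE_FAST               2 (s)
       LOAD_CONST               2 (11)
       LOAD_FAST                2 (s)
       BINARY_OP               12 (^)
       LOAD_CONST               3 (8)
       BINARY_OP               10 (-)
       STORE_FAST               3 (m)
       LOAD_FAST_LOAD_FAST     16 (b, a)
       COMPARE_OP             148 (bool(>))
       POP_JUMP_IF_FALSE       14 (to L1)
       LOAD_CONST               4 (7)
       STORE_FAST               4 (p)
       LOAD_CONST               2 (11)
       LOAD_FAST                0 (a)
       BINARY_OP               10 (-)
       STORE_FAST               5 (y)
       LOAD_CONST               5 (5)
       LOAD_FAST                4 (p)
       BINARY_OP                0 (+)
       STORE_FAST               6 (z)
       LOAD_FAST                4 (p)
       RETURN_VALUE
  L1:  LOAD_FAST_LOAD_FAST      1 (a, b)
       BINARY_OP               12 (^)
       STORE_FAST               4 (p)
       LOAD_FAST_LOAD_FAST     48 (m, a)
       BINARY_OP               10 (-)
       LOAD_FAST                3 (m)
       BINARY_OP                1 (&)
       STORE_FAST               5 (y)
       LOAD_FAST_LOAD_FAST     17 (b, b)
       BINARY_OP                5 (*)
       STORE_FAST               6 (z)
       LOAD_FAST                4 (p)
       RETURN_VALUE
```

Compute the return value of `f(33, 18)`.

LOAD_CONST → push 6. Stack: [6]
LOAD_FAST b → push 18. Stack: [6, 18]
BINARY_OP | → 6 | 18 = 22. Stack: [22]
LOAD_FAST b → push 18. Stack: [22, 18]
BINARY_OP ^ → 22 ^ 18 = 4. Stack: [4]
STORE_FAST s → s=4. Stack: []
LOAD_CONST → push 11. Stack: [11]
LOAD_FAST s → push 4. Stack: [11, 4]
BINARY_OP ^ → 11 ^ 4 = 15. Stack: [15]
LOAD_CONST → push 8. Stack: [15, 8]
BINARY_OP - → 15 - 8 = 7. Stack: [7]
STORE_FAST m → m=7. Stack: []
LOAD_FAST_LOAD_FAST b,a → push 18,33. Stack: [18, 33]
COMPARE_OP bool(>) → 18 vs 33 = False. Stack: [False]
POP_JUMP_IF_FALSE → pop False; jump. Stack: []
LOAD_FAST_LOAD_FAST a,b → push 33,18. Stack: [33, 18]
BINARY_OP ^ → 33 ^ 18 = 51. Stack: [51]
STORE_FAST p → p=51. Stack: []
LOAD_FAST_LOAD_FAST m,a → push 7,33. Stack: [7, 33]
BINARY_OP - → 7 - 33 = -26. Stack: [-26]
LOAD_FAST m → push 7. Stack: [-26, 7]
BINARY_OP & → -26 & 7 = 6. Stack: [6]
STORE_FAST y → y=6. Stack: []
LOAD_FAST_LOAD_FAST b,b → push 18,18. Stack: [18, 18]
BINARY_OP * → 18 * 18 = 324. Stack: [324]
STORE_FAST z → z=324. Stack: []
LOAD_FAST p → push 51. Stack: [51]
RETURN_VALUE → return 51.

51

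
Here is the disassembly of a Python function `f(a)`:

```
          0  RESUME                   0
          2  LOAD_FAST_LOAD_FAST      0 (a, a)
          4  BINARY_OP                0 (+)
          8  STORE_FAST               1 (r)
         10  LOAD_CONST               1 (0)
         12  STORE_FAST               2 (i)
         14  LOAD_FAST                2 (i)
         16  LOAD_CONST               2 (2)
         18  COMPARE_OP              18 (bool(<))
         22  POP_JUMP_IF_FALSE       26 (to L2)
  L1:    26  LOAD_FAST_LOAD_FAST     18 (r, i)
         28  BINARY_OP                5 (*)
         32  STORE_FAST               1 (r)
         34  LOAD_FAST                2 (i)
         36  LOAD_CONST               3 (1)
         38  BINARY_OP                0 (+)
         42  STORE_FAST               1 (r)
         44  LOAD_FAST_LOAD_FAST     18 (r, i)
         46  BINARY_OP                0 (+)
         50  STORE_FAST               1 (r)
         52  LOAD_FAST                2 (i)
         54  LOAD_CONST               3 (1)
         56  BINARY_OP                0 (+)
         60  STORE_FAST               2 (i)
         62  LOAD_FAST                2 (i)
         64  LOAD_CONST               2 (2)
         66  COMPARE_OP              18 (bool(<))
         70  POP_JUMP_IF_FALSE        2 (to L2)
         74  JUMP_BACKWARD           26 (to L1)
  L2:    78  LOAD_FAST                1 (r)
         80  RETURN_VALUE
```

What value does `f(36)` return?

LOAD_FAST_LOAD_FAST a,a → push 36,36. Stack: [36, 36]
BINARY_OP + → 36 + 36 = 72. Stack: [72]
STORE_FAST r → r=72. Stack: []
LOAD_CONST → push 0. Stack: [0]
STORE_FAST i → i=0. Stack: []
LOAD_FAST i → push 0. Stack: [0]
LOAD_CONST → push 2. Stack: [0, 2]
COMPARE_OP bool(<) → 0 vs 2 = True. Stack: [True]
POP_JUMP_IF_FALSE → pop True; no jump. Stack: []
LOAD_FAST_LOAD_FAST r,i → push 72,0. Stack: [72, 0]
BINARY_OP * → 72 * 0 = 0. Stack: [0]
STORE_FAST r → r=0. Stack: []
LOAD_FAST i → push 0. Stack: [0]
LOAD_CONST → push 1. Stack: [0, 1]
BINARY_OP + → 0 + 1 = 1. Stack: [1]
STORE_FAST r → r=1. Stack: []
LOAD_FAST_LOAD_FAST r,i → push 1,0. Stack: [1, 0]
BINARY_OP + → 1 + 0 = 1. Stack: [1]
STORE_FAST r → r=1. Stack: []
LOAD_FAST i → push 0. Stack: [0]
LOAD_CONST → push 1. Stack: [0, 1]
BINARY_OP + → 0 + 1 = 1. Stack: [1]
STORE_FAST i → i=1. Stack: []
LOAD_FAST i → push 1. Stack: [1]
LOAD_CONST → push 2. Stack: [1, 2]
COMPARE_OP bool(<) → 1 vs 2 = True. Stack: [True]
POP_JUMP_IF_FALSE → pop True; no jump. Stack: []
LOAD_FAST_LOAD_FAST r,i → push 1,1. Stack: [1, 1]
BINARY_OP * → 1 * 1 = 1. Stack: [1]
STORE_FAST r → r=1. Stack: []
LOAD_FAST i → push 1. Stack: [1]
LOAD_CONST → push 1. Stack: [1, 1]
BINARY_OP + → 1 + 1 = 2. Stack: [2]
STORE_FAST r → r=2. Stack: []
LOAD_FAST_LOAD_FAST r,i → push 2,1. Stack: [2, 1]
BINARY_OP + → 2 + 1 = 3. Stack: [3]
STORE_FAST r → r=3. Stack: []
LOAD_FAST i → push 1. Stack: [1]
LOAD_CONST → push 1. Stack: [1, 1]
BINARY_OP + → 1 + 1 = 2. Stack: [2]
STORE_FAST i → i=2. Stack: []
LOAD_FAST i → push 2. Stack: [2]
LOAD_CONST → push 2. Stack: [2, 2]
COMPARE_OP bool(<) → 2 vs 2 = False. Stack: [False]
POP_JUMP_IF_FALSE → pop False; jump. Stack: []
LOAD_FAST r → push 3. Stack: [3]
RETURN_VALUE → return 3.

3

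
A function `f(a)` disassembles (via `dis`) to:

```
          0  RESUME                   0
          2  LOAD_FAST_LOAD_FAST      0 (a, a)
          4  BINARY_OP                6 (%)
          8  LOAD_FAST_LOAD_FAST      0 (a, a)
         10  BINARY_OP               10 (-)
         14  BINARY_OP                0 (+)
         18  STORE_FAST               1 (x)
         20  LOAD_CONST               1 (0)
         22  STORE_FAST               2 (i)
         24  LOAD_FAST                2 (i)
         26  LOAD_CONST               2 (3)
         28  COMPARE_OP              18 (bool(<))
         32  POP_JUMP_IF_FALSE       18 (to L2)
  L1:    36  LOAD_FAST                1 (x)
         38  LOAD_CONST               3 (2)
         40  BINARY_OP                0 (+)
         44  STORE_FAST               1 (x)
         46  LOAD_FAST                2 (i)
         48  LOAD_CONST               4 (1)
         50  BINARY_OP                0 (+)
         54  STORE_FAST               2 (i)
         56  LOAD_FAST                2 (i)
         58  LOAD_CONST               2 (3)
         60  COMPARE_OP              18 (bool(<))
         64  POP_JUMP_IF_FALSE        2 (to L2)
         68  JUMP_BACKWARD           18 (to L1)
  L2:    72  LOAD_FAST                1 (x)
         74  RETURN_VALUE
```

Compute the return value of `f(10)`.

6

LOAD_FAST_LOAD_FAST a,a → push 10,10. Stack: [10, 10]
BINARY_OP % → 10 % 10 = 0. Stack: [0]
LOAD_FAST_LOAD_FAST a,a → push 10,10. Stack: [0, 10, 10]
BINARY_OP - → 10 - 10 = 0. Stack: [0, 0]
BINARY_OP + → 0 + 0 = 0. Stack: [0]
STORE_FAST x → x=0. Stack: []
LOAD_CONST → push 0. Stack: [0]
STORE_FAST i → i=0. Stack: []
LOAD_FAST i → push 0. Stack: [0]
LOAD_CONST → push 3. Stack: [0, 3]
COMPARE_OP bool(<) → 0 vs 3 = True. Stack: [True]
POP_JUMP_IF_FALSE → pop True; no jump. Stack: []
LOAD_FAST x → push 0. Stack: [0]
LOAD_CONST → push 2. Stack: [0, 2]
BINARY_OP + → 0 + 2 = 2. Stack: [2]
STORE_FAST x → x=2. Stack: []
LOAD_FAST i → push 0. Stack: [0]
LOAD_CONST → push 1. Stack: [0, 1]
BINARY_OP + → 0 + 1 = 1. Stack: [1]
STORE_FAST i → i=1. Stack: []
LOAD_FAST i → push 1. Stack: [1]
LOAD_CONST → push 3. Stack: [1, 3]
COMPARE_OP bool(<) → 1 vs 3 = True. Stack: [True]
POP_JUMP_IF_FALSE → pop True; no jump. Stack: []
LOAD_FAST x → push 2. Stack: [2]
LOAD_CONST → push 2. Stack: [2, 2]
BINARY_OP + → 2 + 2 = 4. Stack: [4]
STORE_FAST x → x=4. Stack: []
LOAD_FAST i → push 1. Stack: [1]
LOAD_CONST → push 1. Stack: [1, 1]
BINARY_OP + → 1 + 1 = 2. Stack: [2]
STORE_FAST i → i=2. Stack: []
LOAD_FAST i → push 2. Stack: [2]
LOAD_CONST → push 3. Stack: [2, 3]
COMPARE_OP bool(<) → 2 vs 3 = True. Stack: [True]
POP_JUMP_IF_FALSE → pop True; no jump. Stack: []
LOAD_FAST x → push 4. Stack: [4]
LOAD_CONST → push 2. Stack: [4, 2]
BINARY_OP + → 4 + 2 = 6. Stack: [6]
STORE_FAST x → x=6. Stack: []
LOAD_FAST i → push 2. Stack: [2]
LOAD_CONST → push 1. Stack: [2, 1]
BINARY_OP + → 2 + 1 = 3. Stack: [3]
STORE_FAST i → i=3. Stack: []
LOAD_FAST i → push 3. Stack: [3]
LOAD_CONST → push 3. Stack: [3, 3]
COMPARE_OP bool(<) → 3 vs 3 = False. Stack: [False]
POP_JUMP_IF_FALSE → pop False; jump. Stack: []
LOAD_FAST x → push 6. Stack: [6]
RETURN_VALUE → return 6.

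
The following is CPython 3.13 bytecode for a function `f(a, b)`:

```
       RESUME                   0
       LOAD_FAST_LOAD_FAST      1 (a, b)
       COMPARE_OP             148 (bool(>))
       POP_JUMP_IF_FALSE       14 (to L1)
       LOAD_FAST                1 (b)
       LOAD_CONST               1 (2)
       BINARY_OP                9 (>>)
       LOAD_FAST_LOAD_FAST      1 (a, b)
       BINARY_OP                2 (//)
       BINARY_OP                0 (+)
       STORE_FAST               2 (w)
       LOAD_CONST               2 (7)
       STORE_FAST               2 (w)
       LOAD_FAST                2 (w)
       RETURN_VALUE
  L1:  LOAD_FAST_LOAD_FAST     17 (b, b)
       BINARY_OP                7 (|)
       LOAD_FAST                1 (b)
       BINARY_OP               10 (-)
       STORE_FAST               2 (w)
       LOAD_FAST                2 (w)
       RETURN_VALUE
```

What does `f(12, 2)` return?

7

LOAD_FAST_LOAD_FAST a,b → push 12,2. Stack: [12, 2]
COMPARE_OP bool(>) → 12 vs 2 = True. Stack: [True]
POP_JUMP_IF_FALSE → pop True; no jump. Stack: []
LOAD_FAST b → push 2. Stack: [2]
LOAD_CONST → push 2. Stack: [2, 2]
BINARY_OP >> → 2 >> 2 = 0. Stack: [0]
LOAD_FAST_LOAD_FAST a,b → push 12,2. Stack: [0, 12, 2]
BINARY_OP // → 12 // 2 = 6. Stack: [0, 6]
BINARY_OP + → 0 + 6 = 6. Stack: [6]
STORE_FAST w → w=6. Stack: []
LOAD_CONST → push 7. Stack: [7]
STORE_FAST w → w=7. Stack: []
LOAD_FAST w → push 7. Stack: [7]
RETURN_VALUE → return 7.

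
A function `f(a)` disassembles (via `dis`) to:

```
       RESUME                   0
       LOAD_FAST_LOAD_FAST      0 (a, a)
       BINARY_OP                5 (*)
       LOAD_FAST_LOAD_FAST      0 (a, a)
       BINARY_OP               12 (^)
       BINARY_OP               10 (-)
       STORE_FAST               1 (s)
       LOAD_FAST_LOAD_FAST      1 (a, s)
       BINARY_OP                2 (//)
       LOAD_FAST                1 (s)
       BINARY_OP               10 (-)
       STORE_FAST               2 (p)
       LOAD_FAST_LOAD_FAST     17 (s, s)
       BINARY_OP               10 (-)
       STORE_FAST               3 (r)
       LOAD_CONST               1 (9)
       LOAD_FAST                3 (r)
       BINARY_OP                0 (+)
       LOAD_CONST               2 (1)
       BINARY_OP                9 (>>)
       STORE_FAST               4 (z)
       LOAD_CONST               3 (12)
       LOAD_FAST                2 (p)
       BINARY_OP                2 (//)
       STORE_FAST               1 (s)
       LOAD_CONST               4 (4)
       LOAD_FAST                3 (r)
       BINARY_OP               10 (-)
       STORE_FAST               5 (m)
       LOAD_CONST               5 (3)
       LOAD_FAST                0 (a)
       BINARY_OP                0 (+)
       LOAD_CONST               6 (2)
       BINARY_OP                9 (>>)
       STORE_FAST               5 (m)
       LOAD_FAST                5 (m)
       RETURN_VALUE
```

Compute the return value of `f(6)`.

LOAD_FAST_LOAD_FAST a,a → push 6,6. Stack: [6, 6]
BINARY_OP * → 6 * 6 = 36. Stack: [36]
LOAD_FAST_LOAD_FAST a,a → push 6,6. Stack: [36, 6, 6]
BINARY_OP ^ → 6 ^ 6 = 0. Stack: [36, 0]
BINARY_OP - → 36 - 0 = 36. Stack: [36]
STORE_FAST s → s=36. Stack: []
LOAD_FAST_LOAD_FAST a,s → push 6,36. Stack: [6, 36]
BINARY_OP // → 6 // 36 = 0. Stack: [0]
LOAD_FAST s → push 36. Stack: [0, 36]
BINARY_OP - → 0 - 36 = -36. Stack: [-36]
STORE_FAST p → p=-36. Stack: []
LOAD_FAST_LOAD_FAST s,s → push 36,36. Stack: [36, 36]
BINARY_OP - → 36 - 36 = 0. Stack: [0]
STORE_FAST r → r=0. Stack: []
LOAD_CONST → push 9. Stack: [9]
LOAD_FAST r → push 0. Stack: [9, 0]
BINARY_OP + → 9 + 0 = 9. Stack: [9]
LOAD_CONST → push 1. Stack: [9, 1]
BINARY_OP >> → 9 >> 1 = 4. Stack: [4]
STORE_FAST z → z=4. Stack: []
LOAD_CONST → push 12. Stack: [12]
LOAD_FAST p → push -36. Stack: [12, -36]
BINARY_OP // → 12 // -36 = -1. Stack: [-1]
STORE_FAST s → s=-1. Stack: []
LOAD_CONST → push 4. Stack: [4]
LOAD_FAST r → push 0. Stack: [4, 0]
BINARY_OP - → 4 - 0 = 4. Stack: [4]
STORE_FAST m → m=4. Stack: []
LOAD_CONST → push 3. Stack: [3]
LOAD_FAST a → push 6. Stack: [3, 6]
BINARY_OP + → 3 + 6 = 9. Stack: [9]
LOAD_CONST → push 2. Stack: [9, 2]
BINARY_OP >> → 9 >> 2 = 2. Stack: [2]
STORE_FAST m → m=2. Stack: []
LOAD_FAST m → push 2. Stack: [2]
RETURN_VALUE → return 2.

2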